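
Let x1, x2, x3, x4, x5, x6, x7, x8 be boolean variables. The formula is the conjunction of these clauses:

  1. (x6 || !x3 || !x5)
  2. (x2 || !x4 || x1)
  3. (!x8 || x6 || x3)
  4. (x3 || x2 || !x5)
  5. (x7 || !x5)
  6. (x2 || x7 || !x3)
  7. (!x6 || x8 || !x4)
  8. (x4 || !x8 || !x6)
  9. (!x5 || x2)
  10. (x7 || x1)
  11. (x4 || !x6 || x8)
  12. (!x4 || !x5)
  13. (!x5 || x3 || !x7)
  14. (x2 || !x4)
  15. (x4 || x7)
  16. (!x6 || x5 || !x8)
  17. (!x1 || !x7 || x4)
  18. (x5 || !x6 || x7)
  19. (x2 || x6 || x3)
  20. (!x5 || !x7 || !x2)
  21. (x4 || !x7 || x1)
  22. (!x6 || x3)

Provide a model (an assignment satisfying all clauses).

Try x1 = False.
  then x7 is forced to True.
  then x4 is forced to True.
  then x2 is forced to True.
  then x5 is forced to False.
Try x3 = True.
For the remaining variables, x6 = False, x8 = True works.
Every clause has at least one true literal under this assignment.

x1=False, x2=True, x3=True, x4=True, x5=False, x6=False, x7=True, x8=True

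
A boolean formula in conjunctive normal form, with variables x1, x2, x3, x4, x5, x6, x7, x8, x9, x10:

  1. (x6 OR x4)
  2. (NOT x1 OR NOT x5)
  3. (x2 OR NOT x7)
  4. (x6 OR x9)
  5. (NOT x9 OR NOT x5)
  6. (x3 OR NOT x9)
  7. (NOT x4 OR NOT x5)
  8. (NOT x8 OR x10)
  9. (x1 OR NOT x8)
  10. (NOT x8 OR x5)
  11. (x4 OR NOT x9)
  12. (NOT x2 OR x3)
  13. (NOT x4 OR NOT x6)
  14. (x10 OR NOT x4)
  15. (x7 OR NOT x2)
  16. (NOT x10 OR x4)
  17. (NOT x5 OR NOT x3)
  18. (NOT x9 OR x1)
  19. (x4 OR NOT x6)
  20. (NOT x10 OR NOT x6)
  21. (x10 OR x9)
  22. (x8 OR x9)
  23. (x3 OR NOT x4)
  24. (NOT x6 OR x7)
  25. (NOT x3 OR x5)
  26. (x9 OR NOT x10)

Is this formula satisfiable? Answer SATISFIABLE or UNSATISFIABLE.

x4 = True:
  propagation gives x5=False, x8=False, x6=False, x9=True; an empty clause results — contradiction.
x4 = False:
  propagation gives x6=True; an empty clause results — contradiction.
Every branch closes, so no satisfying assignment exists.

UNSATISFIABLE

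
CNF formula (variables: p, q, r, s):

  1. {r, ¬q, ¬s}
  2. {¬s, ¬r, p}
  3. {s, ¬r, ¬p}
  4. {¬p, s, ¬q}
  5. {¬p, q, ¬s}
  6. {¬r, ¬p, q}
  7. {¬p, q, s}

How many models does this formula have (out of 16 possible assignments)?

6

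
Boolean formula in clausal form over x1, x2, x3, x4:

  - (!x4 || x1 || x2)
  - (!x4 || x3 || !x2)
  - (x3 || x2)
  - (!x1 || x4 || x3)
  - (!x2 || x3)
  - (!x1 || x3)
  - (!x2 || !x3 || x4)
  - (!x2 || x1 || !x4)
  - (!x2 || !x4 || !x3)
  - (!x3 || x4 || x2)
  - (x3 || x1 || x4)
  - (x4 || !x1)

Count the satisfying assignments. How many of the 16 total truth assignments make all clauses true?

1

The models are:
  x1=1 x2=0 x3=1 x4=1
That's 1 in total.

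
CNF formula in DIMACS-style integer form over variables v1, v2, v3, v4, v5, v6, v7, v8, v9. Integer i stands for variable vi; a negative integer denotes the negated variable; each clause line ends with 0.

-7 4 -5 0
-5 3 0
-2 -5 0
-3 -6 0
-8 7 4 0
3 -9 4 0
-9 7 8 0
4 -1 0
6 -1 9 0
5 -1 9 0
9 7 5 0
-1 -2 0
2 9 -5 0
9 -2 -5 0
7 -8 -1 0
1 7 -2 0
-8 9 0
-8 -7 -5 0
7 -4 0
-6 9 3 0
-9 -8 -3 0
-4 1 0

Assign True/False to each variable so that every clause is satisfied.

v1 = False, v2 = True, v3 = True, v4 = False, v5 = False, v6 = False, v7 = True, v8 = False, v9 = True

Try v1 = False.
  then v4 is forced to False.
Branch on v2: take v2 = True.
  then v5 is forced to False.
  then v7 is forced to True.
The remaining clauses are satisfied by v3 = True, v6 = False, v8 = False, v9 = True.
Every clause has at least one true literal under this assignment.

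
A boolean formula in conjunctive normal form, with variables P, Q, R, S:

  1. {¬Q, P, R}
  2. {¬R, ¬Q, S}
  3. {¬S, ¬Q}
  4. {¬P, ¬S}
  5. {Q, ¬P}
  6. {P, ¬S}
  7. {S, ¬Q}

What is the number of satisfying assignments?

2

The models are:
  P=0 Q=0 R=0 S=0
  P=0 Q=0 R=1 S=0
Count: 2.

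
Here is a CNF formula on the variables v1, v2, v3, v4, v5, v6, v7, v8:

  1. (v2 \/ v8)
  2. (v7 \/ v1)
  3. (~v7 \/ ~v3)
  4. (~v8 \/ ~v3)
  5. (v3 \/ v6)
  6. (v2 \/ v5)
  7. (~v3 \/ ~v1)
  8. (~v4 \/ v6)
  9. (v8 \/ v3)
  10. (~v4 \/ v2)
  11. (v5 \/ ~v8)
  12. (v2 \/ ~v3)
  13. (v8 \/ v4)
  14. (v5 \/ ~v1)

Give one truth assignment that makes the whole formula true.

Pure literal: v5 appears only positively; assign v5 = True.
v6 occurs only positively in the remaining clauses — set v6 = True.
Try v1 = True.
  then v3 is forced to False.
  then v8 is forced to True.
Branch on v2: take v2 = False.
  then v4 is forced to False.
v7 is now unconstrained; take v7 = True.

v1 = 1, v2 = 0, v3 = 0, v4 = 0, v5 = 1, v6 = 1, v7 = 1, v8 = 1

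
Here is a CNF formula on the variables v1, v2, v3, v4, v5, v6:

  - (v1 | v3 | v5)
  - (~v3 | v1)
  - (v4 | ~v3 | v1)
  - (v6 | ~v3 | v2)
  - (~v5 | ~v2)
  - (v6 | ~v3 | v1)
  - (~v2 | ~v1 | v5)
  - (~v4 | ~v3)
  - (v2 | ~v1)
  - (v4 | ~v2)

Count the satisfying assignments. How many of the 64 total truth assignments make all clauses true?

4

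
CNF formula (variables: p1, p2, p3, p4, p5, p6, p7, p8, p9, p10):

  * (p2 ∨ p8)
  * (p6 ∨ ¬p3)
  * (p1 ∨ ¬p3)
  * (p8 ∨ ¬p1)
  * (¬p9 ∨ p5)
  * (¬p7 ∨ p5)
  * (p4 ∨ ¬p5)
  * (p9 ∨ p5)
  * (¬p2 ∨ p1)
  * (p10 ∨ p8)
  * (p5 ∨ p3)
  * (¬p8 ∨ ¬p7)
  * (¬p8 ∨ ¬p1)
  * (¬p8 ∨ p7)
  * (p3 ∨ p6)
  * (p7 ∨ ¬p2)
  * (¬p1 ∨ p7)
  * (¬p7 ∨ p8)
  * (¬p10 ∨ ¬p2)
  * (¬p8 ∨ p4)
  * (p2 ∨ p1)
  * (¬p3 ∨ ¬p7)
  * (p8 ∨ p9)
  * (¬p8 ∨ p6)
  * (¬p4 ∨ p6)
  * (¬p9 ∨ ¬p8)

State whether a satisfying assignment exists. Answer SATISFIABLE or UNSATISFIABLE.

UNSATISFIABLE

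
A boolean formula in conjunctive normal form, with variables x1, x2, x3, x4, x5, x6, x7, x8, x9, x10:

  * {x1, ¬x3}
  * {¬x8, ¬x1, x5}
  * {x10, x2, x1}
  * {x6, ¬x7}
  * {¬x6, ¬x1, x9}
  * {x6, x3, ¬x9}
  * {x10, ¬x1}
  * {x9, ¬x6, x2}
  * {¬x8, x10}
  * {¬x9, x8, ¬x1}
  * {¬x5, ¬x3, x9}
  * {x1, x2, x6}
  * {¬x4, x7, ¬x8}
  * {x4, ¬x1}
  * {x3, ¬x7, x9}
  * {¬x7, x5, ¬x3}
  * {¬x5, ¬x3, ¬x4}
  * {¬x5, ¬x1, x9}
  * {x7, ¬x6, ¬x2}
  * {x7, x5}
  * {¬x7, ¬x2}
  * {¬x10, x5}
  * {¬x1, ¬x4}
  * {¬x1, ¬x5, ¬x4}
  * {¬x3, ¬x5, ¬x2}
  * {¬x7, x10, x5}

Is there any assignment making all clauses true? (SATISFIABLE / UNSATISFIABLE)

SATISFIABLE

Branch on x1: take x1 = False.
  then x3 is forced to False.
Set x2 = False and propagate.
  then x10 is forced to True.
  then x6 is forced to True.
  then x9 is forced to True.
  then x5 is forced to True.
Try x4 = False.
x7, x8 are now unconstrained; take x7 = False, x8 = True.
So x1=False, x2=False, x3=False, x4=False, x5=True, x6=True, x7=False, x8=True, x9=True, x10=True is a satisfying assignment.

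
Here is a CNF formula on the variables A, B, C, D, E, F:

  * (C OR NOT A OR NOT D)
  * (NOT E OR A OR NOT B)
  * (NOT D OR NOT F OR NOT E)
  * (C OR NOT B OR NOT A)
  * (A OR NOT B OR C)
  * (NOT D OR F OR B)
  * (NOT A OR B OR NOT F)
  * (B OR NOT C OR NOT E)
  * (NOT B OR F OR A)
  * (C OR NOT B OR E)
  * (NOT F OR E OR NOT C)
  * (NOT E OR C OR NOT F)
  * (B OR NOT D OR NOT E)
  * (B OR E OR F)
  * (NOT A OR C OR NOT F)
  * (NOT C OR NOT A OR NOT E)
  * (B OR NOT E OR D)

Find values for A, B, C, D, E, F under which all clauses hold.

A=False  B=False  C=False  D=False  E=False  F=True

Check each clause:
  1. (NOT A OR C OR NOT D) — NOT D is true.
  2. (A OR NOT E OR NOT B) — NOT E is true.
  3. (NOT E OR NOT F OR NOT D) — NOT E is true.
  4. (NOT B OR NOT A OR C) — NOT A is true.
  5. (A OR NOT B OR C) — NOT B is true.
  6. (F OR NOT D OR B) — NOT D is true.
  7. (NOT F OR B OR NOT A) — NOT A is true.
  8. (NOT E OR B OR NOT C) — NOT E is true.
  9. (NOT B OR A OR F) — NOT B is true.
  10. (NOT B OR C OR E) — NOT B is true.
  11. (NOT C OR E OR NOT F) — NOT C is true.
  12. (C OR NOT F OR NOT E) — NOT E is true.
  13. (NOT E OR B OR NOT D) — NOT E is true.
  14. (E OR B OR F) — F is true.
  15. (NOT F OR NOT A OR C) — NOT A is true.
  16. (NOT C OR NOT A OR NOT E) — NOT E is true.
  17. (D OR NOT E OR B) — NOT E is true.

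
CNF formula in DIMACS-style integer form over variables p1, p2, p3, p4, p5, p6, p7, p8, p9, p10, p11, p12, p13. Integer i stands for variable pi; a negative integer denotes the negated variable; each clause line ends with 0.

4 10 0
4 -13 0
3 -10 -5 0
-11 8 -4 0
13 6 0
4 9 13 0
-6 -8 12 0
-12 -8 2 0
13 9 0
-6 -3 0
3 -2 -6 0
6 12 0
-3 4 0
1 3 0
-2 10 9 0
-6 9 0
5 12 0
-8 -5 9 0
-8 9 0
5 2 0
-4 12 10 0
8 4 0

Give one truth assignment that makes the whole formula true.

p1=T, p2=F, p3=T, p4=T, p5=T, p6=F, p7=F, p8=F, p9=F, p10=T, p11=F, p12=T, p13=T

Check each clause:
  1. {p10, p4} — p10 is true.
  2. {p4, ¬p13} — p4 is true.
  3. {p3, ¬p5, ¬p10} — p3 is true.
  4. {¬p11, p8, ¬p4} — ¬p11 is true.
  5. {p6, p13} — p13 is true.
  6. {p4, p13, p9} — p4 is true.
  7. {¬p6, p12, ¬p8} — ¬p8 is true.
  8. {¬p8, p2, ¬p12} — ¬p8 is true.
  9. {p13, p9} — p13 is true.
  10. {¬p6, ¬p3} — ¬p6 is true.
  11. {¬p6, p3, ¬p2} — ¬p6 is true.
  12. {p6, p12} — p12 is true.
  13. {¬p3, p4} — p4 is true.
  14. {p3, p1} — p1 is true.
  15. {p10, ¬p2, p9} — p10 is true.
  16. {¬p6, p9} — ¬p6 is true.
  17. {p12, p5} — p12 is true.
  18. {¬p5, p9, ¬p8} — ¬p8 is true.
  19. {¬p8, p9} — ¬p8 is true.
  20. {p5, p2} — p5 is true.
  21. {p12, ¬p4, p10} — p10 is true.
  22. {p4, p8} — p4 is true.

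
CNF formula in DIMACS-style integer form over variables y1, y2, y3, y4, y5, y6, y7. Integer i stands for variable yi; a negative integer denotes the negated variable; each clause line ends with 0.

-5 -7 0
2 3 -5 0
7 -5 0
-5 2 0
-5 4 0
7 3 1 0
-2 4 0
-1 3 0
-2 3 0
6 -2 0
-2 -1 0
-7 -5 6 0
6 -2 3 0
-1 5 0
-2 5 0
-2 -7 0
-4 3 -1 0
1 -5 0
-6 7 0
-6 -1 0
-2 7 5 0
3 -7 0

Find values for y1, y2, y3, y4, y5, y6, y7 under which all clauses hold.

y1=0, y2=0, y3=1, y4=1, y5=0, y6=1, y7=1

Pure literal: y3 appears only positively; assign y3 = True.
Set y1 = False and propagate.
  then y5 is forced to False.
  then y2 is forced to False.
Set y6 = True and propagate.
  then y7 is forced to True.
y4 is now unconstrained; take y4 = True.
Every clause has at least one true literal under this assignment.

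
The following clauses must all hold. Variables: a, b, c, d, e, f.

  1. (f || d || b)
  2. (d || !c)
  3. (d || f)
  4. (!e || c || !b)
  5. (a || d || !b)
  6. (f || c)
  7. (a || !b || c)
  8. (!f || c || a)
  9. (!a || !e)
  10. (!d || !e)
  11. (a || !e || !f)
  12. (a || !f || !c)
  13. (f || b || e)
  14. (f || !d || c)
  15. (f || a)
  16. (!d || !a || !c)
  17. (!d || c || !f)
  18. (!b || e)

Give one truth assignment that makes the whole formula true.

Branch on a: take a = True.
  then e is forced to False.
  then b is forced to False.
  then f is forced to True.
The remaining clauses are satisfied by c = False, d = False.
Check each clause:
  1. (b || d || f) — f is true.
  2. (!c || d) — !c is true.
  3. (f || d) — f is true.
  4. (!e || c || !b) — !b is true.
  5. (d || !b || a) — a is true.
  6. (c || f) — f is true.
  7. (c || a || !b) — a is true.
  8. (!f || a || c) — a is true.
  9. (!a || !e) — !e is true.
  10. (!e || !d) — !e is true.
  11. (a || !f || !e) — a is true.
  12. (!c || !f || a) — a is true.
  13. (b || f || e) — f is true.
  14. (c || f || !d) — !d is true.
  15. (a || f) — a is true.
  16. (!c || !d || !a) — !d is true.
  17. (!f || c || !d) — !d is true.
  18. (e || !b) — !b is true.

a=1, b=0, c=0, d=0, e=0, f=1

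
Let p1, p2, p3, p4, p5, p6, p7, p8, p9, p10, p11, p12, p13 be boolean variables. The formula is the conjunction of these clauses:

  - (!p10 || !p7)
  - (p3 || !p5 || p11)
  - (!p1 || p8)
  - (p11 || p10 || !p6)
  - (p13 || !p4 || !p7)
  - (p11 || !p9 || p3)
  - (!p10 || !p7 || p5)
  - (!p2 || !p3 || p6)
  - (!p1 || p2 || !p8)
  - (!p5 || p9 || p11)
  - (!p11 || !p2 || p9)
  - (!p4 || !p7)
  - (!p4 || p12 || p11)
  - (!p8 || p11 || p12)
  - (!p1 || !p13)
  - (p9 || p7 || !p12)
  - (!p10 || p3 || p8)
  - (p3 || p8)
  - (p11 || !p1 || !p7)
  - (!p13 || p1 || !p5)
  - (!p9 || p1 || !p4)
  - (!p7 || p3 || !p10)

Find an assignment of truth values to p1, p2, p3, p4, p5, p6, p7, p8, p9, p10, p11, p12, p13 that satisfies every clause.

p1 = True, p2 = True, p3 = False, p4 = False, p5 = False, p6 = True, p7 = False, p8 = True, p9 = True, p10 = True, p11 = True, p12 = True, p13 = False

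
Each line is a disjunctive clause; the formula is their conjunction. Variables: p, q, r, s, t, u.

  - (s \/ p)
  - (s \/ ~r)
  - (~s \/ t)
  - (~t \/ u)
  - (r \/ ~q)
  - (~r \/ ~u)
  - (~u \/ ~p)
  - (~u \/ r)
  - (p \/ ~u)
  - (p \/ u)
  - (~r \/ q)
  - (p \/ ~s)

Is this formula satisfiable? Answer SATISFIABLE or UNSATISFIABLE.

SATISFIABLE

Try p = True.
  then u is forced to False.
  then t is forced to False.
  then s is forced to False.
  then r is forced to False.
  then q is forced to False.
Every clause has at least one true literal under this assignment.
So p = T, q = F, r = F, s = F, t = F, u = F is a satisfying assignment.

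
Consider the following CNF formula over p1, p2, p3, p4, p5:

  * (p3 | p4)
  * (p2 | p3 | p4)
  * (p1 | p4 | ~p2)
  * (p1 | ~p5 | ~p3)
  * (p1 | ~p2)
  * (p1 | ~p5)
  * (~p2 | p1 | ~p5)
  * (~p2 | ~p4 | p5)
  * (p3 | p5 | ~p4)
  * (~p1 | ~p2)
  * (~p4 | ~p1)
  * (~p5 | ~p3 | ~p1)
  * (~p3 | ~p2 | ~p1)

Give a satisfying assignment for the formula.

p1=0, p2=0, p3=1, p4=1, p5=0

Try p1 = False.
  then p2 is forced to False.
  then p5 is forced to False.
Branch on p3: take p3 = True.
p4 is now unconstrained; take p4 = True.
Every clause has at least one true literal under this assignment.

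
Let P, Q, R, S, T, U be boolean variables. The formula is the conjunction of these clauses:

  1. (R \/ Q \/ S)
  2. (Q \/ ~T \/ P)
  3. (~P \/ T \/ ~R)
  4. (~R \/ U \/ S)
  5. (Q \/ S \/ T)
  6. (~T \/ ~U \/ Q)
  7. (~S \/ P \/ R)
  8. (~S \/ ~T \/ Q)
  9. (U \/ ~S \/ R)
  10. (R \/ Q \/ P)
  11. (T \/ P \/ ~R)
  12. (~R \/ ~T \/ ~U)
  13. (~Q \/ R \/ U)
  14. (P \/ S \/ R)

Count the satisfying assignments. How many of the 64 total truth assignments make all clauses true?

7

Case analysis on R and Q:
  R=T, Q=T: remaining (P,S,T,U) ∈ {(F,T,T,F); (T,T,T,F)} — 2.
  R=T, Q=F: no assignment works — 0.
  R=F, Q=T: remaining (P,S,T,U) ∈ {(T,F,F,T); (T,F,T,T); (T,T,F,T); (T,T,T,T)} — 4.
  R=F, Q=F: remaining (P,S,T,U) ∈ {(T,T,F,T)} — 1.
Total: 2 + 0 + 4 + 1 = 7.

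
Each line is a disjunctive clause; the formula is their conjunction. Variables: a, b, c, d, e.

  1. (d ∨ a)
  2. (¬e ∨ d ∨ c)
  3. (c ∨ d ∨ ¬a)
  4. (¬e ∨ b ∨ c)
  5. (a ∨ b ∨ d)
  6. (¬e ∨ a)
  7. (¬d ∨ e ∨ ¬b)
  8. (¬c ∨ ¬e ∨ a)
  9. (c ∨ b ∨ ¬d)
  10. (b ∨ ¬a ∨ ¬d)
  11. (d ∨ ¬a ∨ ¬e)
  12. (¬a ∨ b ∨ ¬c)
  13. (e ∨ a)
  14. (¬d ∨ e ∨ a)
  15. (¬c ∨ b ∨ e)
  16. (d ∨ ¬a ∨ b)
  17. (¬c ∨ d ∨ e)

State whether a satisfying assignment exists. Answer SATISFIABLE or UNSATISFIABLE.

SATISFIABLE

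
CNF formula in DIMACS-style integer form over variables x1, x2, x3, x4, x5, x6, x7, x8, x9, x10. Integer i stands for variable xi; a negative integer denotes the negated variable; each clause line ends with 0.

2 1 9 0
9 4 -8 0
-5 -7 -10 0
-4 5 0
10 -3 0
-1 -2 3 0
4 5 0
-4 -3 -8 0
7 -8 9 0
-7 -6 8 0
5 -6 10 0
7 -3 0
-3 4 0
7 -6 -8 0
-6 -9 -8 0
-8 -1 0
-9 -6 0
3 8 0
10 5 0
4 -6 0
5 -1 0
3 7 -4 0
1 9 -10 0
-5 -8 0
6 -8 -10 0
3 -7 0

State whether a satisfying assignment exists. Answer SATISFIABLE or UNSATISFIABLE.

UNSATISFIABLE

x8 = True:
  propagation gives x1=False, x5=False, x4=False; an empty clause results — contradiction.
x8 = False:
  propagation gives x3=True, x10=True, x7=True, x5=False; an empty clause results — contradiction.
Every branch closes, so no satisfying assignment exists.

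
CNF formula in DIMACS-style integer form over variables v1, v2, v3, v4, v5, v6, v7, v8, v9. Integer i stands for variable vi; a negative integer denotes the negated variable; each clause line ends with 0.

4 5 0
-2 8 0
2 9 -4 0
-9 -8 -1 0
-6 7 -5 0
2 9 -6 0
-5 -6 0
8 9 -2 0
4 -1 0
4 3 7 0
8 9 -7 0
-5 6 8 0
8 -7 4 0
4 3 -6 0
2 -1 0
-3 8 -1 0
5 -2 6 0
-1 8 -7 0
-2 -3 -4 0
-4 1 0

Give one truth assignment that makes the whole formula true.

v1=F, v2=F, v3=F, v4=F, v5=T, v6=F, v7=T, v8=T, v9=F

Check each clause:
  1. (v5 ∨ v4) — v5 is true.
  2. (¬v2 ∨ v8) — v8 is true.
  3. (v2 ∨ ¬v4 ∨ v9) — ¬v4 is true.
  4. (¬v9 ∨ ¬v8 ∨ ¬v1) — ¬v1 is true.
  5. (v7 ∨ ¬v5 ∨ ¬v6) — ¬v6 is true.
  6. (v9 ∨ v2 ∨ ¬v6) — ¬v6 is true.
  7. (¬v5 ∨ ¬v6) — ¬v6 is true.
  8. (v9 ∨ ¬v2 ∨ v8) — v8 is true.
  9. (¬v1 ∨ v4) — ¬v1 is true.
  10. (v3 ∨ v4 ∨ v7) — v7 is true.
  11. (v8 ∨ v9 ∨ ¬v7) — v8 is true.
  12. (v8 ∨ ¬v5 ∨ v6) — v8 is true.
  13. (¬v7 ∨ v4 ∨ v8) — v8 is true.
  14. (v3 ∨ v4 ∨ ¬v6) — ¬v6 is true.
  15. (v2 ∨ ¬v1) — ¬v1 is true.
  16. (¬v3 ∨ ¬v1 ∨ v8) — v8 is true.
  17. (v6 ∨ v5 ∨ ¬v2) — v5 is true.
  18. (¬v1 ∨ ¬v7 ∨ v8) — v8 is true.
  19. (¬v3 ∨ ¬v4 ∨ ¬v2) — ¬v4 is true.
  20. (¬v4 ∨ v1) — ¬v4 is true.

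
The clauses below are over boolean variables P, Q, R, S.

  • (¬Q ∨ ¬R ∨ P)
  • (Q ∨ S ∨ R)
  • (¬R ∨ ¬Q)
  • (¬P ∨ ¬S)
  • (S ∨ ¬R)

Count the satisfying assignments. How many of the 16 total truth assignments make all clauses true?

5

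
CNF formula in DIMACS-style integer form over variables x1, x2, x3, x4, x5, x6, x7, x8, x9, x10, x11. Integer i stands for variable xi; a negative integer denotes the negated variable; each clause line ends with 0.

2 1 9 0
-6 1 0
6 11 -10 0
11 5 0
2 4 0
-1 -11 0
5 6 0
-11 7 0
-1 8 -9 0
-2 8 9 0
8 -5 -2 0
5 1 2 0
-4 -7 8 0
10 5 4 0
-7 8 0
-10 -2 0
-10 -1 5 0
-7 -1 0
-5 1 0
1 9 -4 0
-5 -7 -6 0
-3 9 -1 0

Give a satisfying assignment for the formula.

Pure literal: x8 appears only positively; assign x8 = True.
Try x1 = True.
  then x11 is forced to False.
  then x5 is forced to True.
  then x7 is forced to False.
Branch on x2: take x2 = True.
  then x10 is forced to False.
Set x3 = True and propagate.
  then x9 is forced to True.
x4, x6 are now unconstrained; take x4 = False, x6 = True.
Every clause has at least one true literal under this assignment.
Check each clause:
  1. {x9, x1, x2} — x1 is true.
  2. {¬x6, x1} — x1 is true.
  3. {x6, ¬x10, x11} — x6 is true.
  4. {x5, x11} — x5 is true.
  5. {x4, x2} — x2 is true.
  6. {¬x11, ¬x1} — ¬x11 is true.
  7. {x5, x6} — x5 is true.
  8. {¬x11, x7} — ¬x11 is true.
  9. {¬x9, x8, ¬x1} — x8 is true.
  10. {x9, ¬x2, x8} — x8 is true.
  11. {¬x5, ¬x2, x8} — x8 is true.
  12. {x5, x2, x1} — x1 is true.
  13. {¬x4, x8, ¬x7} — x8 is true.
  14. {x10, x4, x5} — x5 is true.
  15. {x8, ¬x7} — x8 is true.
  16. {¬x2, ¬x10} — ¬x10 is true.
  17. {¬x1, x5, ¬x10} — x5 is true.
  18. {¬x1, ¬x7} — ¬x7 is true.
  19. {x1, ¬x5} — x1 is true.
  20. {x1, ¬x4, x9} — x1 is true.
  21. {¬x6, ¬x5, ¬x7} — ¬x7 is true.
  22. {¬x1, x9, ¬x3} — x9 is true.

x1=T  x2=T  x3=T  x4=F  x5=T  x6=T  x7=F  x8=T  x9=T  x10=F  x11=F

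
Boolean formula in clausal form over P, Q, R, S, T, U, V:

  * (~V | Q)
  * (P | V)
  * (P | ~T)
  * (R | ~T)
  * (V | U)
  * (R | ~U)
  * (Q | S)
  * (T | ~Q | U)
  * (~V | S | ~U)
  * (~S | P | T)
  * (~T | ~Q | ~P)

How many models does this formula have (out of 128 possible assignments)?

The models are:
  P=1 Q=0 R=1 S=1 T=0 U=1 V=0
  P=1 Q=0 R=1 S=1 T=1 U=1 V=0
  P=1 Q=1 R=1 S=0 T=0 U=1 V=0
  P=1 Q=1 R=1 S=1 T=0 U=1 V=0
  P=1 Q=1 R=1 S=1 T=0 U=1 V=1
That's 5 in total.

5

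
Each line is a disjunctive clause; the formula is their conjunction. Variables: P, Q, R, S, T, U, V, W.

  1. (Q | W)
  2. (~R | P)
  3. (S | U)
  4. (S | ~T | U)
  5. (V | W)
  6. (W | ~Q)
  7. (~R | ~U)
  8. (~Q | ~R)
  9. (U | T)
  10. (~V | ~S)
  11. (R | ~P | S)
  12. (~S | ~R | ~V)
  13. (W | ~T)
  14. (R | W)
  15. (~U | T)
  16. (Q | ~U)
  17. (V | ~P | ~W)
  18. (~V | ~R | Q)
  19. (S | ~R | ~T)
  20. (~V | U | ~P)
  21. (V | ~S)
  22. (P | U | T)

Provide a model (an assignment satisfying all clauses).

P=False, Q=True, R=False, S=False, T=True, U=True, V=False, W=True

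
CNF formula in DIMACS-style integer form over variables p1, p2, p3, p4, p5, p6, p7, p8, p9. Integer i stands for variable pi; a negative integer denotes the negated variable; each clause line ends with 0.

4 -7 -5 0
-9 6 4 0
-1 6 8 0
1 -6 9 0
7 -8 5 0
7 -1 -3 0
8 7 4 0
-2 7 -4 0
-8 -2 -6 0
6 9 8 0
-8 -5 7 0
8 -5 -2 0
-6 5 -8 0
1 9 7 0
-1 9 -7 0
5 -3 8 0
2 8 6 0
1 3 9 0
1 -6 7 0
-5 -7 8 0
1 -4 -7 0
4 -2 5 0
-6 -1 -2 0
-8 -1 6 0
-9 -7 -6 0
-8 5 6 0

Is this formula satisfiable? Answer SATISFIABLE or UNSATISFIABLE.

SATISFIABLE

Set p1 = True and propagate.
Branch on p2: take p2 = False.
The remaining clauses are satisfied by p3 = False, p4 = True, p5 = False, p6 = True, p7 = False, p8 = False, p9 = False.
So p1 = T, p2 = F, p3 = F, p4 = T, p5 = F, p6 = T, p7 = F, p8 = F, p9 = F is a satisfying assignment.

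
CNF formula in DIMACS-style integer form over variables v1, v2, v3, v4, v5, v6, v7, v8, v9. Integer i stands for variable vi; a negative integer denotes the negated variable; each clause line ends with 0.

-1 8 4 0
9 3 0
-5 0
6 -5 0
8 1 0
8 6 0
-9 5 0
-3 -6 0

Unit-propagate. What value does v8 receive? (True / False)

True

(~v5) is a unit clause: v5 = False.
From (v5 | ~v9) and v5 = False: v9 = False.
In (v3 | v9), v9 is now false; v3 must hold, so v3 = True.
In (~v6 | ~v3), ~v3 is now false; ~v6 must hold, so v6 = False.
(v8 | v6): since v6 = False, the clause reduces to (v8). v8 = True.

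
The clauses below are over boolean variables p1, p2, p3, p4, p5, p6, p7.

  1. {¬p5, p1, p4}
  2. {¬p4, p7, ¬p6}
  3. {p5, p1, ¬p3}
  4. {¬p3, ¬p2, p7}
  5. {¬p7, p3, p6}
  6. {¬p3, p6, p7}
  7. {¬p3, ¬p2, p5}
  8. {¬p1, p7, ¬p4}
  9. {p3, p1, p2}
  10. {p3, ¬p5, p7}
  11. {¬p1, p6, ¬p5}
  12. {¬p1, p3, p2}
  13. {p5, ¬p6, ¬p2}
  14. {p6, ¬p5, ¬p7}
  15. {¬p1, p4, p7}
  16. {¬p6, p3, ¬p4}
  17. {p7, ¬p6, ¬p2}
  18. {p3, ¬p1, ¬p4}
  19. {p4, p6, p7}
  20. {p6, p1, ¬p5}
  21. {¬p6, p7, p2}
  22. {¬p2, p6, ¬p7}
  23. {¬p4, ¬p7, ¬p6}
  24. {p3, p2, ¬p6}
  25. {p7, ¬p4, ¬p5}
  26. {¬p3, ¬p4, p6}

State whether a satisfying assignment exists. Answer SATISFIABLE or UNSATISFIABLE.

Branch on p1: take p1 = True.
Set p2 = False and propagate.
  then p3 is forced to True.
For the remaining variables, p4 = False, p5 = True, p6 = True, p7 = True works.
So p1=True  p2=False  p3=True  p4=False  p5=True  p6=True  p7=True is a satisfying assignment.

SATISFIABLE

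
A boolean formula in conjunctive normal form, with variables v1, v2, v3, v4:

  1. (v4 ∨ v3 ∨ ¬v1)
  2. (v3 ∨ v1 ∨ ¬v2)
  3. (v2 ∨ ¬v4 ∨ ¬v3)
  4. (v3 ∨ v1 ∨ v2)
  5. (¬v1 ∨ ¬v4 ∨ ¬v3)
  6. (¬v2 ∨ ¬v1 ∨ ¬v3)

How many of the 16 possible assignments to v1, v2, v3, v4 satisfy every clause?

6

Satisfying assignments:
  v1=0 v2=0 v3=1 v4=0
  v1=0 v2=1 v3=1 v4=0
  v1=0 v2=1 v3=1 v4=1
  v1=1 v2=0 v3=0 v4=1
  v1=1 v2=0 v3=1 v4=0
  v1=1 v2=1 v3=0 v4=1
Count: 6.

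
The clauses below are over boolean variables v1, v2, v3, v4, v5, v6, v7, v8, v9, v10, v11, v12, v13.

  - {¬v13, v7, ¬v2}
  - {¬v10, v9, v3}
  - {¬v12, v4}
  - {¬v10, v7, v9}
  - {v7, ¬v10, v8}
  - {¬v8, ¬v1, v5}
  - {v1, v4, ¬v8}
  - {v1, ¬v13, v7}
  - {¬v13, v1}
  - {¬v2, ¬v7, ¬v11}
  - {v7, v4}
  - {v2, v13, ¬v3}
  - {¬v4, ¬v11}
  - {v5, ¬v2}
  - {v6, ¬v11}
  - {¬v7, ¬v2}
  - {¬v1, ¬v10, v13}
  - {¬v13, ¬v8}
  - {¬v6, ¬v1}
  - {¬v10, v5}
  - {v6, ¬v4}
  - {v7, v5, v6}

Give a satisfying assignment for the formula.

v1 = False, v2 = False, v3 = False, v4 = False, v5 = True, v6 = False, v7 = True, v8 = False, v9 = True, v10 = True, v11 = False, v12 = False, v13 = False

Check each clause:
  1. {v7, ¬v2, ¬v13} — ¬v13 is true.
  2. {v3, ¬v10, v9} — v9 is true.
  3. {¬v12, v4} — ¬v12 is true.
  4. {v7, v9, ¬v10} — v9 is true.
  5. {¬v10, v7, v8} — v7 is true.
  6. {¬v1, v5, ¬v8} — ¬v8 is true.
  7. {¬v8, v1, v4} — ¬v8 is true.
  8. {v1, ¬v13, v7} — ¬v13 is true.
  9. {v1, ¬v13} — ¬v13 is true.
  10. {¬v2, ¬v7, ¬v11} — ¬v11 is true.
  11. {v7, v4} — v7 is true.
  12. {v13, v2, ¬v3} — ¬v3 is true.
  13. {¬v11, ¬v4} — ¬v4 is true.
  14. {¬v2, v5} — v5 is true.
  15. {v6, ¬v11} — ¬v11 is true.
  16. {¬v7, ¬v2} — ¬v2 is true.
  17. {¬v1, v13, ¬v10} — ¬v1 is true.
  18. {¬v13, ¬v8} — ¬v8 is true.
  19. {¬v6, ¬v1} — ¬v6 is true.
  20. {¬v10, v5} — v5 is true.
  21. {v6, ¬v4} — ¬v4 is true.
  22. {v7, v5, v6} — v5 is true.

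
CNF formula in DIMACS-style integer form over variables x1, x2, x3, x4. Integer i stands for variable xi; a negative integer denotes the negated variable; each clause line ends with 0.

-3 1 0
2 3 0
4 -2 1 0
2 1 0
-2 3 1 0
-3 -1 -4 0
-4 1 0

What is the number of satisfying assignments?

4

Satisfying assignments:
  x1=1 x2=0 x3=1 x4=0
  x1=1 x2=1 x3=0 x4=0
  x1=1 x2=1 x3=0 x4=1
  x1=1 x2=1 x3=1 x4=0
Count: 4.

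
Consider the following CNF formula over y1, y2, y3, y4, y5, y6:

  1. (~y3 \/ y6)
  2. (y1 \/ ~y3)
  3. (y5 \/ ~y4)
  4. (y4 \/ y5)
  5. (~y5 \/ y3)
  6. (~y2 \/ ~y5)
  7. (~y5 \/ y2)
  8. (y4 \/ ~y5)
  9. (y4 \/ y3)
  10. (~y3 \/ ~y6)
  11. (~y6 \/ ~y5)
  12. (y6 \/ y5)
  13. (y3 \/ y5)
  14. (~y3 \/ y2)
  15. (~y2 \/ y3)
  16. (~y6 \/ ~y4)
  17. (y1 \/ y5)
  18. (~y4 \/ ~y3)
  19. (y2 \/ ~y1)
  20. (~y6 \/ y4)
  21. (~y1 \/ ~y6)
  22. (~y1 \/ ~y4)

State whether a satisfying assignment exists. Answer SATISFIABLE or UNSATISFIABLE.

UNSATISFIABLE

y5 = True:
  propagation gives y3=True, y6=True; an empty clause results — contradiction.
y5 = False:
  propagation gives y4=False; an empty clause results — contradiction.
Every branch closes, so no satisfying assignment exists.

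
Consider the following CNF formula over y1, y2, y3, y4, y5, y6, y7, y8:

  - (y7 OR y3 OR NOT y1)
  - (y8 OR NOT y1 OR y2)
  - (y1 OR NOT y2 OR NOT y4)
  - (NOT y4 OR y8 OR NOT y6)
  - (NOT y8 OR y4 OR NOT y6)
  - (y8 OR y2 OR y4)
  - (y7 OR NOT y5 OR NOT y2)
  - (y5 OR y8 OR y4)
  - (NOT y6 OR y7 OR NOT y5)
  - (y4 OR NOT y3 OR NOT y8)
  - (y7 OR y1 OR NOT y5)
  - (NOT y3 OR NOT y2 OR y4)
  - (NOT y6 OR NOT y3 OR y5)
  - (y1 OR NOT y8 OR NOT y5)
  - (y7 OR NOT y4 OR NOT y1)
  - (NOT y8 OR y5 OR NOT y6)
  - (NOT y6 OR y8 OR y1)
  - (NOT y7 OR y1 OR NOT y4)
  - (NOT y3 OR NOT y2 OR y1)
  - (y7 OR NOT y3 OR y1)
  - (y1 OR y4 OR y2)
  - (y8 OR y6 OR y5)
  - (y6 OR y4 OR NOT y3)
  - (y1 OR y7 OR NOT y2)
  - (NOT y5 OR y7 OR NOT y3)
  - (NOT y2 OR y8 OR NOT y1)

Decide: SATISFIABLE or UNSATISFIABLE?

SATISFIABLE

Branch on y1: take y1 = True.
For the remaining variables, y2 = False, y3 = False, y4 = True, y5 = False, y6 = False, y7 = True, y8 = True works.
Every clause has at least one true literal under this assignment.
So y1=True, y2=False, y3=False, y4=True, y5=False, y6=False, y7=True, y8=True is a satisfying assignment.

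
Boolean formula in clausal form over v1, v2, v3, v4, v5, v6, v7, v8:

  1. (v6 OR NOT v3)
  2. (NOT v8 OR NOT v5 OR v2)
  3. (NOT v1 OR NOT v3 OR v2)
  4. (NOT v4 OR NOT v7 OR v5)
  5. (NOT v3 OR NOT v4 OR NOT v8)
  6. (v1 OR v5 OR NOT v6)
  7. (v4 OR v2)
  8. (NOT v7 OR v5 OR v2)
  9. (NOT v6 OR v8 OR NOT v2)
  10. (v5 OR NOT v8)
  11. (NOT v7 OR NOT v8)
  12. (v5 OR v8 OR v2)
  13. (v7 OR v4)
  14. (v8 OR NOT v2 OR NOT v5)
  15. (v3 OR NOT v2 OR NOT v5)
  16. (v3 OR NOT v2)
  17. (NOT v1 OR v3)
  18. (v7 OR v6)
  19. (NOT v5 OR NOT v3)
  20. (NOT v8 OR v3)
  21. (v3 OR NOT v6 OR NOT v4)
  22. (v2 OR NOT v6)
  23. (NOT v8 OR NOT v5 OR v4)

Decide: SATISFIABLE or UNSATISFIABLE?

SATISFIABLE

Try v1 = False.
Set v2 = False and propagate.
  then v4 is forced to True.
  then v6 is forced to False.
  then v3 is forced to False.
  then v7 is forced to True.
  then v5 is forced to True.
  then v8 is forced to False.
Every clause has at least one true literal under this assignment.
So v1 = F  v2 = F  v3 = F  v4 = T  v5 = T  v6 = F  v7 = T  v8 = F is a satisfying assignment.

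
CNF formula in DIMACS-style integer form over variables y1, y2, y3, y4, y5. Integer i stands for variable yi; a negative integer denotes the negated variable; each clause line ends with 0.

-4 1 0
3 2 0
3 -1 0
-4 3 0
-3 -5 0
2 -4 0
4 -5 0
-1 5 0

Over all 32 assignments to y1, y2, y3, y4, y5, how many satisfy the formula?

The models are:
  y1=F y2=F y3=T y4=F y5=F
  y1=F y2=T y3=F y4=F y5=F
  y1=F y2=T y3=T y4=F y5=F
Count: 3.

3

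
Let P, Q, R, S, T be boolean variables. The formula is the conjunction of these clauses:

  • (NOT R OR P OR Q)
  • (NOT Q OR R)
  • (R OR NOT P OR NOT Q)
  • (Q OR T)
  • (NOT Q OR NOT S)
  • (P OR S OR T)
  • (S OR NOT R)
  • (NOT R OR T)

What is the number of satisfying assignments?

5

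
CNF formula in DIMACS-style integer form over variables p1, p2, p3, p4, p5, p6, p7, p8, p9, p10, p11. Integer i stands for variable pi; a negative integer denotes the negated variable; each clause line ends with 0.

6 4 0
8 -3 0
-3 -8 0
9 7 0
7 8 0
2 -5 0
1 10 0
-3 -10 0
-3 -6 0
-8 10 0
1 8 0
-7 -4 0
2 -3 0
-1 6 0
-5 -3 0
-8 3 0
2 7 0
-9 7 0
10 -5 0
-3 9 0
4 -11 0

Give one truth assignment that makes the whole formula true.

p1 = True, p2 = False, p3 = False, p4 = False, p5 = False, p6 = True, p7 = True, p8 = False, p9 = False, p10 = True, p11 = False

Pure literal: p5 appears only negated; assign p5 = False.
Pure literal: p11 appears only negated; assign p11 = False.
Branch on p1: take p1 = True.
  then p6 is forced to True.
  then p3 is forced to False.
  then p8 is forced to False.
  then p7 is forced to True.
  then p4 is forced to False.
p2, p9, p10 are now unconstrained; take p2 = False, p9 = False, p10 = True.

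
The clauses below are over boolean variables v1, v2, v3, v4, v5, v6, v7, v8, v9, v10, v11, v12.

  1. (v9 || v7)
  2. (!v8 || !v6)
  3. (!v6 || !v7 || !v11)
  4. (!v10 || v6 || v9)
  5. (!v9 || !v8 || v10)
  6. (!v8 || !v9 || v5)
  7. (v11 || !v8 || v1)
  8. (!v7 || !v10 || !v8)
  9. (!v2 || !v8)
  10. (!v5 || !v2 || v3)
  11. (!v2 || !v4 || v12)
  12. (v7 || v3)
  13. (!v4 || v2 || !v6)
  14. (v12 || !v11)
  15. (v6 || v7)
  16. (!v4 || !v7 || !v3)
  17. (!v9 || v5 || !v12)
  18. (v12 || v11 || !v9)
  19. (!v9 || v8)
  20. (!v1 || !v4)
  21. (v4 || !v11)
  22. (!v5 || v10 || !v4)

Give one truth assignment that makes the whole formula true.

v1=T, v2=T, v3=F, v4=F, v5=F, v6=T, v7=T, v8=F, v9=F, v10=F, v11=F, v12=F

Check each clause:
  1. (v9 || v7) — v7 is true.
  2. (!v6 || !v8) — !v8 is true.
  3. (!v11 || !v6 || !v7) — !v11 is true.
  4. (v6 || !v10 || v9) — !v10 is true.
  5. (!v8 || v10 || !v9) — !v8 is true.
  6. (!v9 || v5 || !v8) — !v8 is true.
  7. (v1 || v11 || !v8) — !v8 is true.
  8. (!v8 || !v7 || !v10) — !v8 is true.
  9. (!v2 || !v8) — !v8 is true.
  10. (!v2 || v3 || !v5) — !v5 is true.
  11. (v12 || !v4 || !v2) — !v4 is true.
  12. (v7 || v3) — v7 is true.
  13. (v2 || !v4 || !v6) — v2 is true.
  14. (!v11 || v12) — !v11 is true.
  15. (v6 || v7) — v6 is true.
  16. (!v7 || !v4 || !v3) — !v4 is true.
  17. (!v9 || !v12 || v5) — !v12 is true.
  18. (!v9 || v12 || v11) — !v9 is true.
  19. (!v9 || v8) — !v9 is true.
  20. (!v1 || !v4) — !v4 is true.
  21. (v4 || !v11) — !v11 is true.
  22. (!v4 || !v5 || v10) — !v5 is true.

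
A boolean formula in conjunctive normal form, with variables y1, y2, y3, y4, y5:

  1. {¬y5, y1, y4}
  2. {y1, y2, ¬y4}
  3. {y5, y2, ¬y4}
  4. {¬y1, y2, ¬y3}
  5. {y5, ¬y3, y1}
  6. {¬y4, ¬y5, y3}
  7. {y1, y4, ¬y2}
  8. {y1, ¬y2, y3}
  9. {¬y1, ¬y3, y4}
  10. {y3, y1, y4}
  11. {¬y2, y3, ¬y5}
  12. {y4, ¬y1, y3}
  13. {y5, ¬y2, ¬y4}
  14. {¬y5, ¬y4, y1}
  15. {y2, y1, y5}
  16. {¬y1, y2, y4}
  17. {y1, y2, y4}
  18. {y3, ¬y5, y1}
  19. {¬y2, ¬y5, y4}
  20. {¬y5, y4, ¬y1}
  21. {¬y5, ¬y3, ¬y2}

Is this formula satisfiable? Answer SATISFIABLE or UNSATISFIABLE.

y1 = True:
  y4 = True:
    y2 = True:
      propagation gives y5=True, y3=True; contradiction.
    y2 = False:
      propagation gives y5=True, y3=False; contradiction.
  y4 = False:
    propagation gives y3=False; an empty clause results — contradiction.
y1 = False:
  y5 = True:
    propagation gives y4=True; an empty clause results — contradiction.
  y5 = False:
    propagation gives y3=False, y2=False; an empty clause results — contradiction.
Every branch closes, so no satisfying assignment exists.

UNSATISFIABLE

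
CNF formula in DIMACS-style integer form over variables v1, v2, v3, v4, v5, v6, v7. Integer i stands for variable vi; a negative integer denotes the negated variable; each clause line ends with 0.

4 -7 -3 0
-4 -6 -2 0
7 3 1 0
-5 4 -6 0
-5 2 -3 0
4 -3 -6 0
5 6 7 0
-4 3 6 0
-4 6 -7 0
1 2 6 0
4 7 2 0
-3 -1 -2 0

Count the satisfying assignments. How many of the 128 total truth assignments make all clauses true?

24

Case analysis on v4 and v6:
  v4=1, v6=1: 10 of the 32 assignments to (v1,v2,v3,v5,v7) work.
  v4=1, v6=0: remaining (v1,v2,v3,v5,v7) ∈ {(0,1,1,1,0)} — 1.
  v4=0, v6=1: 5 of the 32 assignments to (v1,v2,v3,v5,v7) work.
  v4=0, v6=0: 8 of the 32 assignments to (v1,v2,v3,v5,v7) work.
Total: 10 + 1 + 5 + 8 = 24.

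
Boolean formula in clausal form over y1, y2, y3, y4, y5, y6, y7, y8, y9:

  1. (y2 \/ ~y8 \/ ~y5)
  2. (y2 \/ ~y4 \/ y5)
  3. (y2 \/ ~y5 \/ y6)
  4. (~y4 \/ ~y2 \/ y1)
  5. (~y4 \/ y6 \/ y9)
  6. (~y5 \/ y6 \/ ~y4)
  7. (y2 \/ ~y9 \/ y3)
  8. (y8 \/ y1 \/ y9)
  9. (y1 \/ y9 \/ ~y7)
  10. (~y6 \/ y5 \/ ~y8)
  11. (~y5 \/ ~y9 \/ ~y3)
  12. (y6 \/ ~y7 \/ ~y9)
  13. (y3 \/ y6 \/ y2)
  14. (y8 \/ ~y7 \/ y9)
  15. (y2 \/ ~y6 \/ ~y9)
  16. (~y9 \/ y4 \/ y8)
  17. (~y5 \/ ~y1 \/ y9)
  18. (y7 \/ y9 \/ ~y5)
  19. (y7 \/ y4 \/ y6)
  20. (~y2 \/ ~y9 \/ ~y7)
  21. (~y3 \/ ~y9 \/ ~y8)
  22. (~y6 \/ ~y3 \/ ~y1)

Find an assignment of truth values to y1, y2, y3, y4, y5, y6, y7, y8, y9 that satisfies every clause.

y1=T, y2=T, y3=F, y4=F, y5=T, y6=T, y7=F, y8=T, y9=T

Check each clause:
  1. (~y8 \/ y2 \/ ~y5) — y2 is true.
  2. (y2 \/ y5 \/ ~y4) — y2 is true.
  3. (~y5 \/ y2 \/ y6) — y2 is true.
  4. (~y2 \/ ~y4 \/ y1) — y1 is true.
  5. (~y4 \/ y9 \/ y6) — y9 is true.
  6. (~y4 \/ ~y5 \/ y6) — ~y4 is true.
  7. (~y9 \/ y2 \/ y3) — y2 is true.
  8. (y9 \/ y1 \/ y8) — y8 is true.
  9. (y1 \/ ~y7 \/ y9) — y1 is true.
  10. (y5 \/ ~y8 \/ ~y6) — y5 is true.
  11. (~y9 \/ ~y3 \/ ~y5) — ~y3 is true.
  12. (~y7 \/ ~y9 \/ y6) — ~y7 is true.
  13. (y6 \/ y3 \/ y2) — y2 is true.
  14. (y8 \/ y9 \/ ~y7) — y8 is true.
  15. (~y9 \/ y2 \/ ~y6) — y2 is true.
  16. (y8 \/ y4 \/ ~y9) — y8 is true.
  17. (~y5 \/ y9 \/ ~y1) — y9 is true.
  18. (y7 \/ y9 \/ ~y5) — y9 is true.
  19. (y4 \/ y6 \/ y7) — y6 is true.
  20. (~y7 \/ ~y2 \/ ~y9) — ~y7 is true.
  21. (~y8 \/ ~y3 \/ ~y9) — ~y3 is true.
  22. (~y6 \/ ~y1 \/ ~y3) — ~y3 is true.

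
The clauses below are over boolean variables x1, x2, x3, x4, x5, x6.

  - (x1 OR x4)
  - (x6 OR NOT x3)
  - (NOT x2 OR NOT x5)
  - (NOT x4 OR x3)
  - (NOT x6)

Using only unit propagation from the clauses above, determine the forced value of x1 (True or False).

(NOT x6) stands alone — x6 = False.
(x6 OR NOT x3): since x6 = False, the clause reduces to (NOT x3). x3 = False.
(NOT x4 OR x3): since x3 = False, the clause reduces to (NOT x4). x4 = False.
(x4 OR x1) with x4 = False leaves only x1, so x1 = True.

True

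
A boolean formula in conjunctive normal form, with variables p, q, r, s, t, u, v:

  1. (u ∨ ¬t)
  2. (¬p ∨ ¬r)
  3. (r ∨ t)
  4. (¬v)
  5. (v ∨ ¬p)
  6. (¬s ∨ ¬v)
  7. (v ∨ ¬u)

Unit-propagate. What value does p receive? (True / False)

False

(¬v) stands alone — v = False.
In (¬p ∨ v), v is now false; ¬p must hold, so p = False.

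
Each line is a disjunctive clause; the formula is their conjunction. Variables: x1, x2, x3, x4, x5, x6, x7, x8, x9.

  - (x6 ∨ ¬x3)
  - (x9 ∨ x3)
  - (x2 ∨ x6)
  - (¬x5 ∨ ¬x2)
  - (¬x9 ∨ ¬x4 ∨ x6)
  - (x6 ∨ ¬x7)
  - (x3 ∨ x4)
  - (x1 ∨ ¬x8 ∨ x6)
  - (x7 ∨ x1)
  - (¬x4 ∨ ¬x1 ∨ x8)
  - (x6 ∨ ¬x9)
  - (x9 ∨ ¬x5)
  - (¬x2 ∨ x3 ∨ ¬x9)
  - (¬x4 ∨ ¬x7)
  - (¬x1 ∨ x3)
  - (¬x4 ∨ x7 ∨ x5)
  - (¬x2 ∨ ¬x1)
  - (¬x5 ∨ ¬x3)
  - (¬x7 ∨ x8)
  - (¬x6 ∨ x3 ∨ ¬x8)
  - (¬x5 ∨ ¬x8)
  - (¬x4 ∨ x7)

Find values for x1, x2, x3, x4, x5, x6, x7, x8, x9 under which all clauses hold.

Branch on x1: take x1 = False.
  then x7 is forced to True.
  then x6 is forced to True.
  then x4 is forced to False.
  then x3 is forced to True.
  then x5 is forced to False.
  then x8 is forced to True.
x2, x9 are now unconstrained; take x2 = True, x9 = False.

x1=F  x2=T  x3=T  x4=F  x5=F  x6=T  x7=T  x8=T  x9=F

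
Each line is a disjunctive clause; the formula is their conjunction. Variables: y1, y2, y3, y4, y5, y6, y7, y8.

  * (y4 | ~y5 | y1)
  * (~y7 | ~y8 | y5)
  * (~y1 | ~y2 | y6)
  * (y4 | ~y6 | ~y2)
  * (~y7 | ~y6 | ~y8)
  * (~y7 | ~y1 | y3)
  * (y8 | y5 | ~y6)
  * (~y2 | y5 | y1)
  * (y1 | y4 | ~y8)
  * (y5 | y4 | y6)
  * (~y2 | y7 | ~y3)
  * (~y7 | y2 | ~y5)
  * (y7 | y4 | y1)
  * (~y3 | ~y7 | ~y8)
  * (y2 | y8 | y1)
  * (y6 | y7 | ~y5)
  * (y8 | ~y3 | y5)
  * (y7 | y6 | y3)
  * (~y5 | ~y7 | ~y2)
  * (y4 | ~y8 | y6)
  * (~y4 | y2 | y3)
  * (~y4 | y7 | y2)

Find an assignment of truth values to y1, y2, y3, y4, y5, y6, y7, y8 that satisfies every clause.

Set y1 = True and propagate.
Branch on y2: take y2 = True.
  then y6 is forced to True.
  then y4 is forced to True.
For the remaining variables, y3 = False, y5 = True, y7 = False, y8 = True works.

y1=1  y2=1  y3=0  y4=1  y5=1  y6=1  y7=0  y8=1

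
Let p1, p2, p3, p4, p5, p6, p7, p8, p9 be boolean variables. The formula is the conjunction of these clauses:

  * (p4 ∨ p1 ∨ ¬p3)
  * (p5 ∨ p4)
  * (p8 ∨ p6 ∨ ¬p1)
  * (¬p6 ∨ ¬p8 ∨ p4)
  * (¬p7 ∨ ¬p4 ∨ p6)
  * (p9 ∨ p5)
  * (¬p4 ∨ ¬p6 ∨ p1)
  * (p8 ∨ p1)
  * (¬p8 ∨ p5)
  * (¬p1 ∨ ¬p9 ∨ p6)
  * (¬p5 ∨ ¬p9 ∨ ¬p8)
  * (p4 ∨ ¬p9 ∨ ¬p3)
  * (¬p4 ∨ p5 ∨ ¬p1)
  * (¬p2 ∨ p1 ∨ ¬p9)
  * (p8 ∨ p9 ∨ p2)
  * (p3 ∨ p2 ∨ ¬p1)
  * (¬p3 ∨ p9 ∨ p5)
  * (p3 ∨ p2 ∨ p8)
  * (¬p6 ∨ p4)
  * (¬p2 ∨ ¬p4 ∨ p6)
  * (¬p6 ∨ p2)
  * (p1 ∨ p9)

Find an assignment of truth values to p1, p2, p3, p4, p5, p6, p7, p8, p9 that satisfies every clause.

p1=T, p2=T, p3=T, p4=F, p5=T, p6=F, p7=T, p8=T, p9=F

Check each clause:
  1. (p4 ∨ p1 ∨ ¬p3) — p1 is true.
  2. (p5 ∨ p4) — p5 is true.
  3. (¬p1 ∨ p6 ∨ p8) — p8 is true.
  4. (¬p6 ∨ p4 ∨ ¬p8) — ¬p6 is true.
  5. (¬p7 ∨ p6 ∨ ¬p4) — ¬p4 is true.
  6. (p9 ∨ p5) — p5 is true.
  7. (¬p4 ∨ p1 ∨ ¬p6) — p1 is true.
  8. (p8 ∨ p1) — p8 is true.
  9. (p5 ∨ ¬p8) — p5 is true.
  10. (p6 ∨ ¬p9 ∨ ¬p1) — ¬p9 is true.
  11. (¬p8 ∨ ¬p5 ∨ ¬p9) — ¬p9 is true.
  12. (p4 ∨ ¬p9 ∨ ¬p3) — ¬p9 is true.
  13. (p5 ∨ ¬p1 ∨ ¬p4) — ¬p4 is true.
  14. (¬p9 ∨ p1 ∨ ¬p2) — p1 is true.
  15. (p8 ∨ p9 ∨ p2) — p8 is true.
  16. (p3 ∨ ¬p1 ∨ p2) — p2 is true.
  17. (p5 ∨ p9 ∨ ¬p3) — p5 is true.
  18. (p8 ∨ p2 ∨ p3) — p8 is true.
  19. (¬p6 ∨ p4) — ¬p6 is true.
  20. (¬p2 ∨ p6 ∨ ¬p4) — ¬p4 is true.
  21. (¬p6 ∨ p2) — p2 is true.
  22. (p1 ∨ p9) — p1 is true.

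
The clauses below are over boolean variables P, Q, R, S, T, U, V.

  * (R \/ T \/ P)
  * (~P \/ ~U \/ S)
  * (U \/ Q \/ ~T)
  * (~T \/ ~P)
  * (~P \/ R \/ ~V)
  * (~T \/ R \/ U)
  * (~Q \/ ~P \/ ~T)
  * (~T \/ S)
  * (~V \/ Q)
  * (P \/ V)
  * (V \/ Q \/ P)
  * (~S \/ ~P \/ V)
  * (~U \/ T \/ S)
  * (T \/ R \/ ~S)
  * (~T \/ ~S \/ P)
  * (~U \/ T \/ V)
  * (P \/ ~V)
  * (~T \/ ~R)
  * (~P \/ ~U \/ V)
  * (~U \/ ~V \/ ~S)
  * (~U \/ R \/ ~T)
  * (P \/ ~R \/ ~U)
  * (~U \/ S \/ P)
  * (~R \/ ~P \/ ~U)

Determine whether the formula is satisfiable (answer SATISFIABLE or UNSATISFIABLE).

SATISFIABLE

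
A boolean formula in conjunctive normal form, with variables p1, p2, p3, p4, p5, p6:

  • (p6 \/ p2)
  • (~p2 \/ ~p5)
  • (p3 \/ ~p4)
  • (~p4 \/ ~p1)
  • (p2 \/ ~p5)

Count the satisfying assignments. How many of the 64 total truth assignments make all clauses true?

Split on p2, then p4.
  p2=T, p4=T: remaining (p1,p3,p5,p6) ∈ {(F,T,F,F); (F,T,F,T)} — 2.
  p2=T, p4=F: forces p5=F; p1, p3, p6 free → 2^3 = 8.
  p2=F, p4=T: remaining (p1,p3,p5,p6) ∈ {(F,T,F,T)} — 1.
  p2=F, p4=F: remaining (p1,p3,p5,p6) ∈ {(F,F,F,T); (F,T,F,T); (T,F,F,T); (T,T,F,T)} — 4.
Total: 2 + 8 + 1 + 4 = 15.

15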